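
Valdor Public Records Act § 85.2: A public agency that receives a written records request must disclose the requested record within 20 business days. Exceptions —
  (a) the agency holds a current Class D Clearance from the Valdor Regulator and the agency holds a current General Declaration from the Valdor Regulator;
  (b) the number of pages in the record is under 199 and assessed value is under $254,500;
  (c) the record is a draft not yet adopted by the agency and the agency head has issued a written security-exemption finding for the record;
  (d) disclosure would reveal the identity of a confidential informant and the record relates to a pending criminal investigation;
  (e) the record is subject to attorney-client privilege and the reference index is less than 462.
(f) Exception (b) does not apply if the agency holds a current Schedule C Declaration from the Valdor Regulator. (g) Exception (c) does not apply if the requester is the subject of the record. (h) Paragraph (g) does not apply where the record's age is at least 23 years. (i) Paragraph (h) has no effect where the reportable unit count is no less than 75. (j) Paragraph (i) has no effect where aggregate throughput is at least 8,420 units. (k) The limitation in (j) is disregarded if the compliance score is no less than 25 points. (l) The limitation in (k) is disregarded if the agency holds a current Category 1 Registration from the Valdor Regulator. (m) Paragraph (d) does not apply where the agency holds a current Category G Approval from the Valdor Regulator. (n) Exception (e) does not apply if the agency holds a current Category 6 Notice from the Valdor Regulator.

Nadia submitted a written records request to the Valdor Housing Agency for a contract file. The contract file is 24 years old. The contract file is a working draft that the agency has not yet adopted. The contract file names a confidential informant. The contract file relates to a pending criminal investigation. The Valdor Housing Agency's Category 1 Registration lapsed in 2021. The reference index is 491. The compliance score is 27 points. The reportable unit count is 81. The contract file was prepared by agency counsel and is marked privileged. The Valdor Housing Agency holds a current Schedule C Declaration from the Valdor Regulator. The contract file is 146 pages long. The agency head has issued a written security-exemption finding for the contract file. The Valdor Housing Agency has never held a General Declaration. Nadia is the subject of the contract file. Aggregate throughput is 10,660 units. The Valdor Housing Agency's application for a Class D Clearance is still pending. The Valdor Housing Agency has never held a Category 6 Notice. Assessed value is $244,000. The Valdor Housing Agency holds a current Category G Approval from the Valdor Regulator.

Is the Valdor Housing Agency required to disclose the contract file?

Yes — the Valdor Housing Agency must disclose the contract file.

Exception (a) requires that the agency holds a current Class D Clearance from the Valdor Regulator; but no current Class D Clearance is held, so (a) is unavailable.
Exception (b) is satisfied on its face — the number of pages in the record is 146, under the 199 limit; assessed value is $244,000, under the $254,500 limit. However, paragraph (f) must be considered: (f) operates against (b): a current Schedule C Declaration is held. (b) is therefore removed.
Exception (c) is satisfied on its face — the contract file is an unadopted draft; a written security-exemption finding has been issued. But: (g) operates against (c): Nadia is the subject of the contract file. (h) is triggered (the record's age is 24 years, meeting the 23 years threshold), but is set aside by (i): (i) operates against (h): the reportable unit count is 81, meeting the 75 threshold. (j) would limit (i) — aggregate throughput is 10,660 units, meeting the 8,420 units threshold — but (k) sets (j) aside: (k) is triggered — the compliance score is 27 points, meeting the 25 points threshold. (l) is not engaged (no current Category 1 Registration is held), so (k) stands. So (c) is unavailable.
All of (d)'s requirements are met (the contract file names a confidential informant; the contract file relates to a pending investigation). But applying paragraph (m): (m) operates against (d): a current Category G Approval is held. So (d) is unavailable.
Exception (e) requires that the reference index is less than 462; but the reference index is 491, not less than 462, so (e) is unavailable.
No exception applies. The general rule governs.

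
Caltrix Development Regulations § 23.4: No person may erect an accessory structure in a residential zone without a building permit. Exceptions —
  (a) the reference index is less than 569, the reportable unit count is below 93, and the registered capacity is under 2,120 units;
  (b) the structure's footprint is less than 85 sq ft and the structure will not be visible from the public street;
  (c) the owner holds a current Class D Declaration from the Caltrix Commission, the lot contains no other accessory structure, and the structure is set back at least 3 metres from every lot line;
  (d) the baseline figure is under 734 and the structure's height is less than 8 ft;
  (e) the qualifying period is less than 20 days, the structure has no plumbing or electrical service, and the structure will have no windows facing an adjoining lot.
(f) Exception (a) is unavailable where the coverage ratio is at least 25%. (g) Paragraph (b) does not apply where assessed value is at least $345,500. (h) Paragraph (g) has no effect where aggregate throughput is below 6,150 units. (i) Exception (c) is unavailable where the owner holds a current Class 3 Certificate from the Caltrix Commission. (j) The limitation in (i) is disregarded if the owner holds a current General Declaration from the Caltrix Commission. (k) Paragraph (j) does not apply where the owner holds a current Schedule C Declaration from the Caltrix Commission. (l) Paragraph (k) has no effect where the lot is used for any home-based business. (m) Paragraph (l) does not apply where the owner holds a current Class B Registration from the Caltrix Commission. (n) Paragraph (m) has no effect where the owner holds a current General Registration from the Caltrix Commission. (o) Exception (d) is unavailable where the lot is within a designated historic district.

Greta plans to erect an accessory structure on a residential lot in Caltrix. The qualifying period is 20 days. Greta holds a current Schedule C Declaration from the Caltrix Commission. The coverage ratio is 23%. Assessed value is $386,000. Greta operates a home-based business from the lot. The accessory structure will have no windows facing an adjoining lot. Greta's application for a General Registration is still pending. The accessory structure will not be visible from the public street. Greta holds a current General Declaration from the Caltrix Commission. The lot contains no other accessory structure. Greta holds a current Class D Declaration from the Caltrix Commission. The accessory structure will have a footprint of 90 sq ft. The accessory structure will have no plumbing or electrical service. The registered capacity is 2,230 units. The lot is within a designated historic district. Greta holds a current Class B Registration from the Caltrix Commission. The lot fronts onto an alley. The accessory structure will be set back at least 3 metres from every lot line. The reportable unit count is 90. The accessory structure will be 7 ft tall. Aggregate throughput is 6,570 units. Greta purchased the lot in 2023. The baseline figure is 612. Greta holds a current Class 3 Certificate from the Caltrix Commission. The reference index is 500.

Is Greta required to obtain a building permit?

Exception (a) requires that the registered capacity is under 2,120 units; but the registered capacity is 2,230 units, not under 2,120 units, so (a) is unavailable.
Exception (b) fails — the structure's footprint is 90 sq ft, not less than 85 sq ft.
Exception (c)'s conditions are all satisfied: a current Class D Declaration is held; the lot has no other accessory structure; the setback is at least 3 m on every side. Turning to paragraphs (i)–(n): (i) applies — a current Class 3 Certificate is held. (j) would limit (i) — a current General Declaration is held — but (k) sets (j) aside: (k) is engaged — a current Schedule C Declaration is held. (l) would limit (k) — a home-based business operates on the lot — but (m) sets (l) aside: (m) operates against (l): a current Class B Registration is held. (n) does not operate here (no current General Registration is held), so (m) stands. (c) is therefore removed.
Exception (d) is satisfied on its face — the baseline figure is 612, under the 734 limit; the structure's height is 7 ft, less than the 8 ft limit. Turning to paragraph (o): (o) operates against (d): the lot is in a historic district. Exception (d) does not apply.
Exception (e) requires that the qualifying period is less than 20 days; but the qualifying period is 20 days, not less than 20 days, so (e) is unavailable.
No exception applies. The general rule governs.

Yes — Greta must obtain a building permit.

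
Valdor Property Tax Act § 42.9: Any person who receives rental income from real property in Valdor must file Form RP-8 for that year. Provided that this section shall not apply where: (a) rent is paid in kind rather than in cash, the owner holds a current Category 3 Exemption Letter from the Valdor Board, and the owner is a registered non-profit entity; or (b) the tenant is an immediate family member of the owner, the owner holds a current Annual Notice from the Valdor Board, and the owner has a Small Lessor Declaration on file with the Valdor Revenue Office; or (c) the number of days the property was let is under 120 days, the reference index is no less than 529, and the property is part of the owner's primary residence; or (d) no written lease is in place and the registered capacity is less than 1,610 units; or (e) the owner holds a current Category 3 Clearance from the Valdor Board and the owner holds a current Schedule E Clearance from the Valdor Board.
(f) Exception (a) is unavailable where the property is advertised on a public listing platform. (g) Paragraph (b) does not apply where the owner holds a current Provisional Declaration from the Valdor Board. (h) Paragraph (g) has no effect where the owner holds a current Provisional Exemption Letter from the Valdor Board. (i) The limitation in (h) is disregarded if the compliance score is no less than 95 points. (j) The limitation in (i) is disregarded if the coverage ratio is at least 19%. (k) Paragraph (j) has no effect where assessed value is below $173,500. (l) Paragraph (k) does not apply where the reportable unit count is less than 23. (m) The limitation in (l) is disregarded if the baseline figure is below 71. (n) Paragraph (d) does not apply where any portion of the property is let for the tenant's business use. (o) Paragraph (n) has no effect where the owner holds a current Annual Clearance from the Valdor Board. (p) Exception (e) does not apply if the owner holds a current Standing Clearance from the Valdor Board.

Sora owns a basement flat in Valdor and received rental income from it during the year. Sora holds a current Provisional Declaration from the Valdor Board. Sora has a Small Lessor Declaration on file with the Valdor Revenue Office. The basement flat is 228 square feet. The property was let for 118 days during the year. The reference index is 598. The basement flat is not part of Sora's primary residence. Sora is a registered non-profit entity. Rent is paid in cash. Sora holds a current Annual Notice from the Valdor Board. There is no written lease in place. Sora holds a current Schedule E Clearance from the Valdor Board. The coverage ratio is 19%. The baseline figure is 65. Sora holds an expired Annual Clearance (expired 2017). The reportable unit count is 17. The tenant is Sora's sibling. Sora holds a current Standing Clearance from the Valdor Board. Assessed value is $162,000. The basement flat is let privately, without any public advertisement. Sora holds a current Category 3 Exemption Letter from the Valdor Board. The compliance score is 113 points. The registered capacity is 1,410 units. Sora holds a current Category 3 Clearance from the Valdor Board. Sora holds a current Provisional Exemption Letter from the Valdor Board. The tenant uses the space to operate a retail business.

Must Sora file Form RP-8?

Yes — Sora must file Form RP-8.

Exception (a) fails — rent is paid in cash.
Exception (b): the tenant is an immediate family member; a current Annual Notice is held; a Small Lessor Declaration is on file — every condition holds. Turning to paragraphs (g)–(m): (g) operates against (b): a current Provisional Declaration is held. (h) would limit (g) — a current Provisional Exemption Letter is held — but (i) sets (h) aside: (i) applies — the compliance score is 113 points, meeting the 95 points threshold. (j) would limit (i) — the coverage ratio is 19%, meeting the 19% threshold — but (k) sets (j) aside: (k) applies — assessed value is $162,000, below the $173,500 limit. (l) would limit (k) — the reportable unit count is 17, less than the 23 limit — but (m) sets (l) aside: (m) is engaged — the baseline figure is 65, below the 71 limit. Exception (b) does not apply.
Exception (c) fails — the basement flat is not part of the primary residence.
Exception (d): there is no written lease; the registered capacity is 1,410 units, less than the 1,610 units limit — every condition holds. Turning to paragraphs (n)–(o): (n) is engaged — the space is let for business use. (o) is inapplicable (there is no Annual Clearance in force), so (n) stands. Exception (d) does not apply.
All of (e)'s requirements are met (a current Category 3 Clearance is held; a current Schedule E Clearance is held). But applying paragraph (p): (p) operates against (e): a current Standing Clearance is held. So (e) is unavailable.
Every exception is unavailable, so the rule governs.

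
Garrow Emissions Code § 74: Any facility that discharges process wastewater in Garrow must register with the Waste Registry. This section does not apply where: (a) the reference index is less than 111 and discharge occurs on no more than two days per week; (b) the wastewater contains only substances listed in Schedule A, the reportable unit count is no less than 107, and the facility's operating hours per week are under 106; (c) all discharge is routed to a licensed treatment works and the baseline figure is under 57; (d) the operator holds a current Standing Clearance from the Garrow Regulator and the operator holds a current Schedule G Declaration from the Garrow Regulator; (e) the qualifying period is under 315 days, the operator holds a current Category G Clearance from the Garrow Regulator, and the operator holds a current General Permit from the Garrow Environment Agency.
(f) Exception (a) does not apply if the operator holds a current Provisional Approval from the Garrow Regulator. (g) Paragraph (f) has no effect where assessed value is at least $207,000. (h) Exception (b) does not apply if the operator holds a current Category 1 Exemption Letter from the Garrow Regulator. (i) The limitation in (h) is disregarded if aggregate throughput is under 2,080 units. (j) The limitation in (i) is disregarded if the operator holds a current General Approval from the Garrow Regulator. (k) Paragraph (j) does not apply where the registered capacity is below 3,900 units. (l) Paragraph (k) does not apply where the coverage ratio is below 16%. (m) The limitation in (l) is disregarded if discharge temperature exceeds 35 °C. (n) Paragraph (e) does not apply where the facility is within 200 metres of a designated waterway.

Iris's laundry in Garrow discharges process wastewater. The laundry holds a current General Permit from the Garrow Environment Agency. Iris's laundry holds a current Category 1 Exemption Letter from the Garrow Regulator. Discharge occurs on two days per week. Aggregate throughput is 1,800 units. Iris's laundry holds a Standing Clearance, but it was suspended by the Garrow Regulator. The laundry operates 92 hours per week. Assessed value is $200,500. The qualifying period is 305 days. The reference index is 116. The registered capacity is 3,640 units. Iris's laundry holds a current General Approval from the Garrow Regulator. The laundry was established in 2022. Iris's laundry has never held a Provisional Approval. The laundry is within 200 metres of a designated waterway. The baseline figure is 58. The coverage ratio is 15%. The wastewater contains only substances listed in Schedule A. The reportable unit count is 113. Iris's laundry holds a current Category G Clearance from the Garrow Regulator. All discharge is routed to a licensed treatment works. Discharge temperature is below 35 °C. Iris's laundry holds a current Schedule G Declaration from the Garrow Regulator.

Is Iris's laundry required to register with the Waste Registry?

Yes — Iris's laundry must register with the Waste Registry.

Exception (a) does not apply: the reference index is 116, not less than 111.
All of (b)'s requirements are met (the wastewater is Schedule-A-only; the reportable unit count is 113, meeting the 107 threshold; the facility's operating hours per week are 92, under the 106 limit). But applying paragraphs (h)–(m): (h) applies — a current Category 1 Exemption Letter is held. (i) is triggered (aggregate throughput is 1,800 units, under the 2,080 units limit), but yields to (j): (j) operates against (i): a current General Approval is held. (k) would limit (j) — the registered capacity is 3,640 units, below the 3,900 units limit — but (l) sets (k) aside: (l) is engaged — the coverage ratio is 15%, below the 16% limit. (m) is inapplicable (discharge temperature is below 35 °C), so (l) stands. So (b) is unavailable.
Exception (c) fails — the baseline figure is 58, not under 57.
Exception (d) does not apply: no current Standing Clearance is held.
Exception (e): the qualifying period is 305 days, under the 315 days limit; a current Category G Clearance is held; a current General Permit is held — every condition holds. Turning to paragraph (n): (n) is triggered — the laundry is within 200 m of a designated waterway. So (e) is unavailable.
None of the exceptions is available; § 74 applies in full.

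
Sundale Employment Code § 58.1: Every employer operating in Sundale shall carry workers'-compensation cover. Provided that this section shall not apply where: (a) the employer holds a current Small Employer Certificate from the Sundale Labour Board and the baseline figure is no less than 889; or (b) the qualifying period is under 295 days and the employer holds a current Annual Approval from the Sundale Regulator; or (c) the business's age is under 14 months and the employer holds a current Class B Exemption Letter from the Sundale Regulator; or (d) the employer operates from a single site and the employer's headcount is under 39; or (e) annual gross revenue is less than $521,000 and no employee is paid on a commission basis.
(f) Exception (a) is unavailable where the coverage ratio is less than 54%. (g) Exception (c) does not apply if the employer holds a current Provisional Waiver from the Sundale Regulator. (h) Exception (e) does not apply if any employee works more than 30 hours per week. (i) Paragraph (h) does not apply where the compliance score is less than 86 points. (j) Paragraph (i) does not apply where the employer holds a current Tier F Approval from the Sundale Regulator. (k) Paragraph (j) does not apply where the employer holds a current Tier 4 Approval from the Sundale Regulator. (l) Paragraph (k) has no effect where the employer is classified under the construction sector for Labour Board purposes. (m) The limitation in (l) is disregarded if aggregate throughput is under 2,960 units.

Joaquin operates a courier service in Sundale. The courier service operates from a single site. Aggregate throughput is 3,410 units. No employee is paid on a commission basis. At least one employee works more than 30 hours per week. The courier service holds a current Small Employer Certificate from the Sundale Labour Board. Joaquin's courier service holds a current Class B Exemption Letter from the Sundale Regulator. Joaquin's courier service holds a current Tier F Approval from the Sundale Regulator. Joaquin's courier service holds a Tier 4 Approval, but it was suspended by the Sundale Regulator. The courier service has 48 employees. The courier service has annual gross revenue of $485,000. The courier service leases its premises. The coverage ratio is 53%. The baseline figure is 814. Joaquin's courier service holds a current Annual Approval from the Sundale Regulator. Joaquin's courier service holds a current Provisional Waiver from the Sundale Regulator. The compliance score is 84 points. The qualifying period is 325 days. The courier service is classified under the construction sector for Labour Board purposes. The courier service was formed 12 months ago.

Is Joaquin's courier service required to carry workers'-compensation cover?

Yes — Joaquin's courier service must carry workers'-compensation cover.

Exception (a) requires that the baseline figure is no less than 889; but the baseline figure is 814, short of 889, so (a) is unavailable.
Exception (b) requires that the qualifying period is under 295 days; but the qualifying period is 325 days, not under 295 days, so (b) is unavailable.
Exception (c) is satisfied on its face — the business's age is 12 months, under the 14 months limit; a current Class B Exemption Letter is held. But: (g) operates against (c): a current Provisional Waiver is held. Exception (c) does not apply.
Exception (d) fails — the employer's headcount is 48, not under 39.
All of (e)'s requirements are met (annual gross revenue is $485,000, less than the $521,000 limit; no employee is paid on commission). Turning to paragraphs (h)–(m): (h) operates — at least one employee exceeds 30 hours/week. (i) would limit (h) — the compliance score is 84 points, less than the 86 points limit — but (j) sets (i) aside: (j) operates against (i): a current Tier F Approval is held. (k), which would lift (j), does not operate here — no current Tier 4 Approval is held. So (e) is unavailable.
No exception applies. The general rule governs.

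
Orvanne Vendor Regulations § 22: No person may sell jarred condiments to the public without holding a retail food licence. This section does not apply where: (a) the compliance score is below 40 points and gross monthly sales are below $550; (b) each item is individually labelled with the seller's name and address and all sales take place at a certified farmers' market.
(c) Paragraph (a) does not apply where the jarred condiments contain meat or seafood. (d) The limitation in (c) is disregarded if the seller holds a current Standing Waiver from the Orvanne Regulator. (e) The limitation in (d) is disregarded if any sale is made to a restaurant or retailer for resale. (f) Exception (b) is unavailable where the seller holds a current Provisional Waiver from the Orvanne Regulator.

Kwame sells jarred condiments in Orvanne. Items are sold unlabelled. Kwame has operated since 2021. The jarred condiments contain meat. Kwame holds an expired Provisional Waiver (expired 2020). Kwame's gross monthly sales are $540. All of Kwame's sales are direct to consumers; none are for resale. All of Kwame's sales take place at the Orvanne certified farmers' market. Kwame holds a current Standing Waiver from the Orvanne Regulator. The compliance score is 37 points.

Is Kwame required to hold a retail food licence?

No — exception (a) applies; Kwame is not required to hold a retail food licence.

All of (a)'s requirements are met (the compliance score is 37 points, below the 40 points limit; gross monthly sales are $540, below the $550 limit). Applying paragraphs (c)–(e): (c) is triggered (the jarred condiments contain meat), but is itself disapplied by (d): (d) operates against (c): a current Standing Waiver is held. (e), which would lift (d), is inapplicable — no sales are for resale. (a) remains available.
Exception (b) does not apply: items are sold unlabelled.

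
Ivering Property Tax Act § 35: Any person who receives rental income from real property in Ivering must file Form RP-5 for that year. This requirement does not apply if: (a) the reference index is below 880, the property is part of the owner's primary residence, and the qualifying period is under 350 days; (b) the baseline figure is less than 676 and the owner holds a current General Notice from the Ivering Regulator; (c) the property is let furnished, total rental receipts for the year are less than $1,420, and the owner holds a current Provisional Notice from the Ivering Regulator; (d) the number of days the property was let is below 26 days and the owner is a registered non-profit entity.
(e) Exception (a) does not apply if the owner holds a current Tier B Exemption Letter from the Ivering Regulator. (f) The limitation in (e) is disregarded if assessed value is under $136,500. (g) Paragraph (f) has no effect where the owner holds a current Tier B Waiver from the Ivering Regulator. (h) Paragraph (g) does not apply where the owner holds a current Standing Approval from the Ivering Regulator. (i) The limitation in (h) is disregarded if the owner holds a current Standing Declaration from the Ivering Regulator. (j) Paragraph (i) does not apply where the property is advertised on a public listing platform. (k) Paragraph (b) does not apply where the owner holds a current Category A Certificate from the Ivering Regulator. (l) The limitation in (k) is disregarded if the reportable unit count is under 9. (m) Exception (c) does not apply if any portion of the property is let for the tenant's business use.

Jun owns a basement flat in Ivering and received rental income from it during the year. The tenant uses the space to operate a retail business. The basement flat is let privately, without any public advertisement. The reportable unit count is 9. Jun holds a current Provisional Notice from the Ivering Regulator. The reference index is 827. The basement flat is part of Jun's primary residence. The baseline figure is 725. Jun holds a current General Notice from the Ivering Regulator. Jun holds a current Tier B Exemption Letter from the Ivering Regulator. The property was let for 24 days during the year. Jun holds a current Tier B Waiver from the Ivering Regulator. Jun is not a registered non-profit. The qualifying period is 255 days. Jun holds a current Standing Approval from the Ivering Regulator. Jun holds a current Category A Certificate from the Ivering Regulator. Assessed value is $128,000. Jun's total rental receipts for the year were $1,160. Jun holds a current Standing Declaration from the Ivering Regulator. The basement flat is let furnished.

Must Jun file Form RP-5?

Exception (a): the reference index is 827, below the 880 limit; the basement flat is part of the primary residence; the qualifying period is 255 days, under the 350 days limit — every condition holds. But: (e) operates against (a): a current Tier B Exemption Letter is held. (f) would limit (e) — assessed value is $128,000, under the $136,500 limit — but (g) sets (f) aside: (g) operates — a current Tier B Waiver is held. (h) would limit (g) — a current Standing Approval is held — but (i) sets (h) aside: (i) applies — a current Standing Declaration is held. (j) is not engaged (the property is let privately without advertisement), so (i) stands. Exception (a) does not apply.
Exception (b) requires that the baseline figure is less than 676; but the baseline figure is 725, not less than 676, so (b) is unavailable.
Exception (c)'s conditions are all satisfied: the property is let furnished; total rental receipts for the year are $1,160, less than the $1,420 limit; a current Provisional Notice is held. Turning to paragraph (m): (m) operates against (c): the space is let for business use. (c) is therefore removed.
Exception (d) requires that the owner is a registered non-profit entity; but Jun is not a registered non-profit, so (d) is unavailable.
None of the exceptions is available; § 35 applies in full.

Yes — Jun must file Form RP-5.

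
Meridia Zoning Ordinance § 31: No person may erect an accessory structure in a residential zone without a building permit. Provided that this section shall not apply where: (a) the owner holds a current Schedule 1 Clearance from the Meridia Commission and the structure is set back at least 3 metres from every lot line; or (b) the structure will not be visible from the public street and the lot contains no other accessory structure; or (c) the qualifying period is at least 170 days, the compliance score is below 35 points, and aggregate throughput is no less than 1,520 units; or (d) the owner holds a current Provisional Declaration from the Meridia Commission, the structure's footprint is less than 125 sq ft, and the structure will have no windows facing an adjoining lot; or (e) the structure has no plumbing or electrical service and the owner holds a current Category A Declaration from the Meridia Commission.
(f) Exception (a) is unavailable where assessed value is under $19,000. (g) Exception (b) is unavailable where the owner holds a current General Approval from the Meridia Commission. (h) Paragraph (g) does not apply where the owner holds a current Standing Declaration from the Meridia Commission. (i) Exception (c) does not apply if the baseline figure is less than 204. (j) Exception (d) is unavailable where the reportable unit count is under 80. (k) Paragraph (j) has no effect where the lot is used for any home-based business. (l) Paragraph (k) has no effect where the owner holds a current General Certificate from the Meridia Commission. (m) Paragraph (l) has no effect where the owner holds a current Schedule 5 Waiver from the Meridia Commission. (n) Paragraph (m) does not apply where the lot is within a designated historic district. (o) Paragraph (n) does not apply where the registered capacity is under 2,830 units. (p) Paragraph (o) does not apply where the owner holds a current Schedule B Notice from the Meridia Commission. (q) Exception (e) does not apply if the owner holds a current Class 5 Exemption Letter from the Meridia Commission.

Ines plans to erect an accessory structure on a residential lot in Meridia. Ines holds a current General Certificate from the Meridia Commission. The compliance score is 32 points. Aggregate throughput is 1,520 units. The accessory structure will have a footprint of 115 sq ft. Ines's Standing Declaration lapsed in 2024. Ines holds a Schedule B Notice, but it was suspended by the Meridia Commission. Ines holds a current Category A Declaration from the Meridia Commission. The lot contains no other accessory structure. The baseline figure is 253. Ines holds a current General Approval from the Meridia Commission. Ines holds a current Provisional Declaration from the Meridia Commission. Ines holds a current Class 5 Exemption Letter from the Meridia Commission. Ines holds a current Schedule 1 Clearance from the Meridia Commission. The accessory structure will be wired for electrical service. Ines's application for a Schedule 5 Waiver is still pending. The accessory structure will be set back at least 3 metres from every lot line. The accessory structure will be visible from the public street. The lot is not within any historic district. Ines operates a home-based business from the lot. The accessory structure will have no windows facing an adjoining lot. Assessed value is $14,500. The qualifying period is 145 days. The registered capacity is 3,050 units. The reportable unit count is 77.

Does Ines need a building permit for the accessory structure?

Exception (a): a current Schedule 1 Clearance is held; the setback is at least 3 m on every side — every condition holds. Turning to paragraph (f): (f) operates against (a): assessed value is $14,500, under the $19,000 limit. So (a) is unavailable.
Exception (b) fails — the structure will be visible from the street.
Exception (c) fails — the qualifying period is 145 days, short of 170 days.
Exception (d) is satisfied on its face — a current Provisional Declaration is held; the structure's footprint is 115 sq ft, less than the 125 sq ft limit; no windows face an adjoining lot. However, paragraphs (j)–(p) must be considered: (j) is triggered — the reportable unit count is 77, under the 80 limit. (k) would limit (j) — a home-based business operates on the lot — but (l) sets (k) aside: (l) operates against (k): a current General Certificate is held. (m) does not operate here (no current Schedule 5 Waiver is held), so (l) stands. So (d) is unavailable.
Exception (e) requires that the structure has no plumbing or electrical service; but electrical service is planned, so (e) is unavailable.
None of the exceptions is available; § 31 applies in full.

Yes — Ines must obtain a building permit.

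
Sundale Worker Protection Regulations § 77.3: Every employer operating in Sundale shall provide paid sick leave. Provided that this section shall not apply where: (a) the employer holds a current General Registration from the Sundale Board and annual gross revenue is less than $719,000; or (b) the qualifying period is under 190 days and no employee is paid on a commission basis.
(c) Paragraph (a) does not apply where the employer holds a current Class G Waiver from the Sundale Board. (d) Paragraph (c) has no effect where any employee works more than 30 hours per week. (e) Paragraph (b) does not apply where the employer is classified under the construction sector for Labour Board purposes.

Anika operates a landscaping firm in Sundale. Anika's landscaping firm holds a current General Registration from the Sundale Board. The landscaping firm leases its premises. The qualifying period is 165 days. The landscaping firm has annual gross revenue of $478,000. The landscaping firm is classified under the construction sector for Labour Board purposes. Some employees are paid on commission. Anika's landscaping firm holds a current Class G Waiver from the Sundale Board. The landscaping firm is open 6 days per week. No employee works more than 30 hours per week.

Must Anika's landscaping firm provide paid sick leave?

Exception (a) is satisfied on its face — a current General Registration is held; annual gross revenue is $478,000, less than the $719,000 limit. But: (c) operates against (a): a current Class G Waiver is held. (d) is inapplicable (no employee exceeds 30 hours/week), so (c) stands. So (a) is unavailable.
Exception (b) requires that no employee is paid on a commission basis; but some employees are paid on commission, so (b) is unavailable.
No exception is made out. Anika's landscaping firm falls within the general rule.

Yes — Anika's landscaping firm must provide paid sick leave.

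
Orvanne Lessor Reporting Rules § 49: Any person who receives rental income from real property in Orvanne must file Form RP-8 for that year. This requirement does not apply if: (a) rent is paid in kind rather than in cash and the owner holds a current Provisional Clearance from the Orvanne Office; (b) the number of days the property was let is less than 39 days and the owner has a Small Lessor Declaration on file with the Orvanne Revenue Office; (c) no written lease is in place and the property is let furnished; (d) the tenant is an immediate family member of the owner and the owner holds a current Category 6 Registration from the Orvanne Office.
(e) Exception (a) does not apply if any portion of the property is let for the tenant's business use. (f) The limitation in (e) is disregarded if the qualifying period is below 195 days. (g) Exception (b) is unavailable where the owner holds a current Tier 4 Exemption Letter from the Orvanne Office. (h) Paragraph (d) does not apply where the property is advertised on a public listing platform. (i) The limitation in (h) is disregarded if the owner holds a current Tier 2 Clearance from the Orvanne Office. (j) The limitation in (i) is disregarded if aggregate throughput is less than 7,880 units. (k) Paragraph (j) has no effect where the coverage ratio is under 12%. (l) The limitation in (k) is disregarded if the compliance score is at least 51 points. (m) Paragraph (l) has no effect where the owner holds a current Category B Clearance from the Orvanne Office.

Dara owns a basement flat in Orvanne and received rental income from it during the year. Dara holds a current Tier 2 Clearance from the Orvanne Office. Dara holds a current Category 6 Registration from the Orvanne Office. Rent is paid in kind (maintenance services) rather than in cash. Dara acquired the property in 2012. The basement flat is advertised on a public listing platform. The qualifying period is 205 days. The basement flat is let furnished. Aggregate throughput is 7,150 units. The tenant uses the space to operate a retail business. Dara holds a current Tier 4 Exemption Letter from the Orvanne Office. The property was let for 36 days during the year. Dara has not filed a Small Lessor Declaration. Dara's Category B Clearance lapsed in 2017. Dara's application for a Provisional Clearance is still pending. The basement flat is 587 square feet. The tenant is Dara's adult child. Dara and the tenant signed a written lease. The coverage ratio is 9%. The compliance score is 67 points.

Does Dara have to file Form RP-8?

Exception (a) does not apply: no current Provisional Clearance is held.
Exception (b) requires that the owner has a Small Lessor Declaration on file with the Orvanne Revenue Office; but no Small Lessor Declaration is on file, so (b) is unavailable.
Exception (c) does not apply: a written lease is in place.
Exception (d)'s conditions are all satisfied: the tenant is an immediate family member; a current Category 6 Registration is held. However, paragraphs (h)–(m) must be considered: (h) is triggered — the property is publicly advertised. (i) applies (a current Tier 2 Clearance is held), but is overridden by (j): (j) operates against (i): aggregate throughput is 7,150 units, less than the 7,880 units limit. (k) would limit (j) — the coverage ratio is 9%, under the 12% limit — but (l) sets (k) aside: (l) is engaged — the compliance score is 67 points, meeting the 51 points threshold. (m) is not engaged (no current Category B Clearance is held), so (l) stands. So (d) is unavailable.
None of the exceptions is available; § 49 applies in full.

Yes — Dara must file Form RP-8.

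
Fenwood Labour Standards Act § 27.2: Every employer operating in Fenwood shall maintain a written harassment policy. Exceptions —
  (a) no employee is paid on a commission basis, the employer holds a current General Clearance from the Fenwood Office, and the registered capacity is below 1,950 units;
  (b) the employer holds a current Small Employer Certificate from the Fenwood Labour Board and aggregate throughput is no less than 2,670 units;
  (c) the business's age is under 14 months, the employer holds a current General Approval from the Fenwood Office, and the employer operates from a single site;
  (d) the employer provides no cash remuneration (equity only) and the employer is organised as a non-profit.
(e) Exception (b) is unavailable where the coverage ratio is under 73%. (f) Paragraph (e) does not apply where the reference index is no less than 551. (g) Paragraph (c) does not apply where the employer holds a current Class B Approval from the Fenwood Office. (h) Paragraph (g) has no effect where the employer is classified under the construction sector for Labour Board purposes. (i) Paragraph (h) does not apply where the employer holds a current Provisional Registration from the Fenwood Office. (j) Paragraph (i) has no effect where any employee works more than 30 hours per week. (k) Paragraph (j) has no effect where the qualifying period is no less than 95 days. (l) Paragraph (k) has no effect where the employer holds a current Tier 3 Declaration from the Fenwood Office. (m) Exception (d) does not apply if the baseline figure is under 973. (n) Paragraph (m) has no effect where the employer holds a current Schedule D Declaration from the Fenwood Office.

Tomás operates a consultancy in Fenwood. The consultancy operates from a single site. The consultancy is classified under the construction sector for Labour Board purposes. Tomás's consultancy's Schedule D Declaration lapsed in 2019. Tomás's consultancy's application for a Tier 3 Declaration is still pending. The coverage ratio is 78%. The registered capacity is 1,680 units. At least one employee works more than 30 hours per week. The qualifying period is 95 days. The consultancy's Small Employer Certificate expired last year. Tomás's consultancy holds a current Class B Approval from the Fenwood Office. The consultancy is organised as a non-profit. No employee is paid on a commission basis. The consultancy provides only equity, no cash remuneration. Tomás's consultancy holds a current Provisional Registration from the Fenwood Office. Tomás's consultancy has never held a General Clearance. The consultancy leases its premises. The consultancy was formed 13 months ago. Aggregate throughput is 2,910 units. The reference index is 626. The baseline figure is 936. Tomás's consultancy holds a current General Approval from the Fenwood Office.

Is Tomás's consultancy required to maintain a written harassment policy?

Yes — Tomás's consultancy must maintain a written harassment policy.

Exception (a) fails — there is no General Clearance in force.
Exception (b) requires that the employer holds a current Small Employer Certificate from the Fenwood Labour Board; but the Small Employer Certificate has expired, so (b) is unavailable.
Exception (c)'s conditions are all satisfied: the business's age is 13 months, under the 14 months limit; a current General Approval is held; the employer operates from a single site. But: (g) operates against (c): a current Class B Approval is held. (h) would limit (g) — the consultancy is classified under the construction sector — but (i) sets (h) aside: (i) operates — a current Provisional Registration is held. (j) operates (at least one employee exceeds 30 hours/week), but yields to (k): (k) operates against (j): the qualifying period is 95 days, meeting the 95 days threshold. (l) is inapplicable (no current Tier 3 Declaration is held), so (k) stands. So (c) is unavailable.
Exception (d): remuneration is equity-only; the employer is a non-profit — every condition holds. But: (m) operates against (d): the baseline figure is 936, under the 973 limit. (n) is not engaged (no current Schedule D Declaration is held), so (m) stands. Exception (d) does not apply.
No exception is made out. Tomás's consultancy falls within the general rule.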